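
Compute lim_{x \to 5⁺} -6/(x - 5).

-∞

As x → 5⁺, (x - 5) → 0⁺, so (x - 5)^1 → 0⁺ and -6/(x - 5)^1 → -∞.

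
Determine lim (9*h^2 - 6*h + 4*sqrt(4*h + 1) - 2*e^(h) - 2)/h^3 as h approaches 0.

47/3

Substitution gives 0/0 (the numerator vanishes to order 3).
Expand each term to order h^3: the coefficient of h^3 in -2·e^(h) is -1/3 and in 4·√(1 + 4h) is 16.
Lower-order terms cancel with the polynomial part, so the numerator is (47/3)·h^3 + o(h^3), and the limit is (47/3)/(1) = 47/3.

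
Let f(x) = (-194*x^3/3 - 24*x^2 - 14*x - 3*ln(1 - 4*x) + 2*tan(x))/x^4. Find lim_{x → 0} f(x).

Substitution gives 0/0; apply L'Hôpital's rule 4 times.
After differentiating numerator and denominator 4 times the quotient is (48*tan(x)^3/cos(x)^2 + 32*tan(x)/cos(x)^2 + 4608/(4*x - 1)^4)/(24); at x = 0 this is 192.

192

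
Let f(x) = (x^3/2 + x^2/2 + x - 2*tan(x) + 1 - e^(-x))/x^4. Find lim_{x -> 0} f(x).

-1/24

Substitution gives 0/0; apply L'Hôpital's rule 4 times.
After differentiating numerator and denominator 4 times the quotient is (-48*tan(x)^5 - 80*tan(x)^3 - 32*tan(x) - e^(-x))/(24); at x = 0 this is -1/24.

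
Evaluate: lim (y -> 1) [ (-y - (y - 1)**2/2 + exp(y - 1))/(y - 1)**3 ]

1/6

Direct substitution gives 0/0.
Apply L'Hôpital: lim (-y + e^(y - 1))/(3*(y - 1)^2), still 0/0.
Apply L'Hôpital: lim (e^(y - 1) - 1)/(6*y - 6), still 0/0.
After 3 applications of L'Hôpital's rule the quotient is (e^(y - 1))/(6); substituting y = 1 gives 1/6.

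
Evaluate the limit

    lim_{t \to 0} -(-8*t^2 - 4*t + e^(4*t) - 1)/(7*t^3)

-32/21

Direct substitution gives 0/0.
Apply L'Hôpital: lim (-16*t + 4*e^(4*t) - 4)/(-21*t^2), still 0/0.
Apply L'Hôpital: lim (16*e^(4*t) - 16)/(-42*t), still 0/0.
After 3 applications of L'Hôpital's rule the quotient is (64*e^(4*t))/(-42); substituting t = 0 gives -32/21.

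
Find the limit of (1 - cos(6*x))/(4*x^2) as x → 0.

9/2

Substitution gives 0/0.
Use (1 − cos u)/u² → 1/2 with u = 6x: the limit is 6²/(2·4) = 9/2.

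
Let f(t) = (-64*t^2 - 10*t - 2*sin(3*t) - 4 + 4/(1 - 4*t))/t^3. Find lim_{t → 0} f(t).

Substitution gives 0/0; apply L'Hôpital's rule 3 times.
After differentiating numerator and denominator 3 times the quotient is (54*cos(3*t) + 1536/(4*t - 1)^4)/(6); at t = 0 this is 265.

265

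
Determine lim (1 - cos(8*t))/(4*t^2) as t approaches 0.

Substitution gives 0/0.
Use (1 − cos u)/u² → 1/2 with u = 8t: the limit is 8²/(2·4) = 8.

8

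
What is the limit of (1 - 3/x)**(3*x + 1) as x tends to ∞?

The base → 1 and the exponent → ∞: a 1^∞ form.
Take logarithms: (3x + 1)·ln(1 - 3/x). Since ln(1+u) ~ u for small u, this behaves like (3x)·(-3/x) → -9.
So the limit is e^(-9).

e^(-9)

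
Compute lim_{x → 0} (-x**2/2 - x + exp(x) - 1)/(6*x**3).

Direct substitution gives 0/0.
Apply L'Hôpital: lim (-x + e^(x) - 1)/(18*x^2), still 0/0.
Apply L'Hôpital: lim (e^(x) - 1)/(36*x), still 0/0.
After 3 applications of L'Hôpital's rule the quotient is (e^(x))/(36); substituting x = 0 gives 1/36.

1/36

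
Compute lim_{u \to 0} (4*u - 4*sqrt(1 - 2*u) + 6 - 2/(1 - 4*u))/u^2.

-30

Substitution gives 0/0; apply L'Hôpital's rule 2 times.
After differentiating numerator and denominator 2 times the quotient is (64/(4*u - 1)^3 + 4/(1 - 2*u)^(3/2))/(2); at u = 0 this is -30.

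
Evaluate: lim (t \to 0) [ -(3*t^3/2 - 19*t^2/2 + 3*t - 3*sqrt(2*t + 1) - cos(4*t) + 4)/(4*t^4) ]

Substitution gives 0/0; apply L'Hôpital's rule 4 times.
After differentiating numerator and denominator 4 times the quotient is (-256*cos(4*t) + 45/(2*t + 1)^(7/2))/(-96); at t = 0 this is 211/96.

211/96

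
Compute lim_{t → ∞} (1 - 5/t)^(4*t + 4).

e^(-20)

Write it as [(1 - 5/t)^t]^(4) · (1 - 5/t)^(4). The bracketed term tends to e^(-5) and the second factor to 1, so the limit is e^(-20).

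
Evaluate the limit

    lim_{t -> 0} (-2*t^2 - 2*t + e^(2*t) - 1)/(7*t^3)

4/21

Direct substitution gives 0/0.
Apply L'Hôpital: lim (-4*t + 2*e^(2*t) - 2)/(21*t^2), still 0/0.
Apply L'Hôpital: lim (4*e^(2*t) - 4)/(42*t), still 0/0.
After 3 applications of L'Hôpital's rule the quotient is (8*e^(2*t))/(42); substituting t = 0 gives 4/21.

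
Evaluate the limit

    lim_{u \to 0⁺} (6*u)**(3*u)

1

Base → 0⁺ and exponent → 0⁺: a 0^0 form.
Take logs: 3u·ln(6u). This is 0·(−∞); rewriting as ln(6u)/(1/(3u)) and applying L'Hôpital gives 0.
Hence the limit is e^0 = 1.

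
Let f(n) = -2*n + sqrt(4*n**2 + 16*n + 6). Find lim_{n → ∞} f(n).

4

An ∞ − ∞ form. Rationalising with the conjugate, the difference becomes (16n + 6) / (√(4*n^2 + 16*n + 6) + 2n).
For large n the denominator behaves like 2·2n, so the quotient tends to 16/4 = 4.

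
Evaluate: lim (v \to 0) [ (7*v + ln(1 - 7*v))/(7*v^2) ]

-7/2

Direct substitution gives 0/0.
Apply L'Hôpital: lim (7 - 7/(1 - 7*v))/(14*v), still 0/0.
After 2 applications of L'Hôpital's rule the quotient is (-49/(1 - 7*v)^2)/(14); substituting v = 0 gives -7/2.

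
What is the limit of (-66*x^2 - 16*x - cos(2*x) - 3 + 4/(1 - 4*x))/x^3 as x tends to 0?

Substitution gives 0/0; apply L'Hôpital's rule 3 times.
After differentiating numerator and denominator 3 times the quotient is (-8*sin(2*x) + 1536/(4*x - 1)^4)/(6); at x = 0 this is 256.

256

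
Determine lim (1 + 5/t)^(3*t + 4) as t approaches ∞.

e^(15)

Let L be the limit and take ln: ln L = lim (3t + 4)·ln(1 + 5/t) = lim (3t + 4)·(5/t + O(1/t²)) = 15.
Hence L = e^(15).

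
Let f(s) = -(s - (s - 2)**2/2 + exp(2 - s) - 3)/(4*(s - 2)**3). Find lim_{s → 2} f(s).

Direct substitution gives 0/0.
Apply L'Hôpital: lim (-s - e^(2 - s) + 3)/(-12*(s - 2)^2), still 0/0.
Apply L'Hôpital: lim (e^(2 - s) - 1)/(48 - 24*s), still 0/0.
After 3 applications of L'Hôpital's rule the quotient is (-e^(2 - s))/(-24); substituting s = 2 gives 1/24.

1/24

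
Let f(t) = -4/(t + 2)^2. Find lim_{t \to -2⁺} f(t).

As t → -2⁺, (t + 2) → 0⁺, so (t + 2)^2 → 0⁺ and -4/(t + 2)^2 → -∞.

-∞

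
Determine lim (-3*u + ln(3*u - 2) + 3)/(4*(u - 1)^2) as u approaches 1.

-9/8

Direct substitution gives 0/0.
Apply L'Hôpital: lim (-3 + 3/(3*u - 2))/(8*u - 8), still 0/0.
After 2 applications of L'Hôpital's rule the quotient is (-9/(3*u - 2)^2)/(8); substituting u = 1 gives -9/8.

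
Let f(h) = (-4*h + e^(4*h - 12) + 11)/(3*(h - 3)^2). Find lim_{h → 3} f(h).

Direct substitution gives 0/0.
Apply L'Hôpital: lim (4*e^(4*h - 12) - 4)/(6*h - 18), still 0/0.
After 2 applications of L'Hôpital's rule the quotient is (16*e^(4*h - 12))/(6); substituting h = 3 gives 8/3.

8/3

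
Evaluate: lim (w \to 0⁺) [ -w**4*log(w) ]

This is a 0·(−∞) form. Rewrite as -1·ln(w) / w^(−4) and apply L'Hôpital:
the derivative quotient is -1·(1/w) / (−4·w^(−5)) = (1/4)·w^4 → 0.

0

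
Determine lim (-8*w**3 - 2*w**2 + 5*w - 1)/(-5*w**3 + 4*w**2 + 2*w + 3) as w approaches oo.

Numerator and denominator both have degree 3.
Dividing every term by w^3, all lower-order terms vanish and the limit is the ratio of leading coefficients, -8/(-5) = 8/5.

8/5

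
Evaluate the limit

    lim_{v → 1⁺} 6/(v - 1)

∞

As v → 1⁺, (v - 1) → 0⁺, so (v - 1)^1 → 0⁺ and 6/(v - 1)^1 → ∞.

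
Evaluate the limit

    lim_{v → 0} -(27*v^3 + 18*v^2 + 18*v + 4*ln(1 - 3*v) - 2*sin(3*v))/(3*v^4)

27

Substitution gives 0/0 (the numerator vanishes to order 4).
Expand each term to order v^4: the coefficient of v^4 in -2·sin(3v) is 0 and in 4·ln(1 - 3v) is -81.
Lower-order terms cancel with the polynomial part, so the numerator is (-81)·v^4 + o(v^4), and the limit is (-81)/(-3) = 27.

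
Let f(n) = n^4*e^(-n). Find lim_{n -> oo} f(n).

Write as n^4/e^{1n}, an ∞/∞ form.
Exponential growth dominates any polynomial, so repeated L'Hôpital (or the standard result) gives 0.

0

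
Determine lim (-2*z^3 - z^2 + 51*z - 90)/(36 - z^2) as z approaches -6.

-51/4

Direct substitution gives 0/0, so factor. Both numerator and denominator have (z + 6) as a factor.
After cancelling, the expression reduces to (-2*z^2 + 11*z - 15)/(6 - z).
Substituting z = -6 gives -51/4.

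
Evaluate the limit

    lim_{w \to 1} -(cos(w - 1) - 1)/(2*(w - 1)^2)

Direct substitution gives 0/0.
Apply L'Hôpital: lim (-sin(w - 1))/(4 - 4*w), still 0/0.
After 2 applications of L'Hôpital's rule the quotient is (-cos(w - 1))/(-4); substituting w = 1 gives 1/4.

1/4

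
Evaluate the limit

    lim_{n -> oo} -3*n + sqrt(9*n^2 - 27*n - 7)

-9/2

This has the form ∞ − ∞. Multiply and divide by the conjugate √(9*n^2 - 27*n - 7) + 3n.
That gives (-27n - 7) / (√(9*n^2 - 27*n - 7) + 3n).
Divide numerator and denominator by n: the limit is -27/(2·3) = -9/2.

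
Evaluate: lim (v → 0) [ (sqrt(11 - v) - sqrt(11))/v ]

-√(11)/22

Substitution gives 0/0. Multiply numerator and denominator by the conjugate √(11 - v) + √11.
The numerator becomes (11 - v) − 11 = -v, so the expression simplifies to -1/(√(11 - v) + √11).
Letting v → 0 gives -1/(2√11) = -√(11)/22.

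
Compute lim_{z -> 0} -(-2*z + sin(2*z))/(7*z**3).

Direct substitution gives 0/0.
Apply L'Hôpital: lim (2*cos(2*z) - 2)/(-21*z^2), still 0/0.
Apply L'Hôpital: lim (-4*sin(2*z))/(-42*z), still 0/0.
After 3 applications of L'Hôpital's rule the quotient is (-8*cos(2*z))/(-42); substituting z = 0 gives 4/21.

4/21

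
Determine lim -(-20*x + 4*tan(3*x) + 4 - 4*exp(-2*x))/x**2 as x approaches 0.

Substitution gives 0/0 (the numerator vanishes to order 2).
Expand each term to order x^2: the coefficient of x^2 in 4·tan(3x) is 0 and in -4·e^(-2x) is -8.
Lower-order terms cancel with the polynomial part, so the numerator is (-8)·x^2 + o(x^2), and the limit is (-8)/(-1) = 8.

8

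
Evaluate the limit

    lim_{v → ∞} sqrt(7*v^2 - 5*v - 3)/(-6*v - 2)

-√(7)/6

For large |v|, √(7*v^2 - 5*v - 3) ≈ √7·|v| and the denominator ≈ -6v.
Since v → +∞, |v| = v, giving √7/(-6) = -√(7)/6.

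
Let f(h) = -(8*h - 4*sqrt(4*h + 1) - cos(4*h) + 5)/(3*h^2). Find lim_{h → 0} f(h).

-16/3

Substitution gives 0/0; apply L'Hôpital's rule 2 times.
After differentiating numerator and denominator 2 times the quotient is (16*cos(4*h) + 16/(4*h + 1)^(3/2))/(-6); at h = 0 this is -16/3.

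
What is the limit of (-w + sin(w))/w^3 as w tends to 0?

-1/6

Direct substitution gives 0/0.
Apply L'Hôpital: lim (cos(w) - 1)/(3*w^2), still 0/0.
Apply L'Hôpital: lim (-sin(w))/(6*w), still 0/0.
After 3 applications of L'Hôpital's rule the quotient is (-cos(w))/(6); substituting w = 0 gives -1/6.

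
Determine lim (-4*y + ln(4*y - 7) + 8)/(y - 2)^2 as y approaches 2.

Direct substitution gives 0/0.
Apply L'Hôpital: lim (-4 + 4/(4*y - 7))/(2*y - 4), still 0/0.
After 2 applications of L'Hôpital's rule the quotient is (-16/(4*y - 7)^2)/(2); substituting y = 2 gives -8.

-8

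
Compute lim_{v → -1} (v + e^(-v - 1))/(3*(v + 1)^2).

1/6

Direct substitution gives 0/0.
Apply L'Hôpital: lim (1 - e^(-v - 1))/(6*v + 6), still 0/0.
After 2 applications of L'Hôpital's rule the quotient is (e^(-v - 1))/(6); substituting v = -1 gives 1/6.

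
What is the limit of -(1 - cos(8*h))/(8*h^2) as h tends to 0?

-4

Substitution gives 0/0.
Use (1 − cos u)/u² → 1/2 with u = 8h: the limit is 8²/(2·(-8)) = -4.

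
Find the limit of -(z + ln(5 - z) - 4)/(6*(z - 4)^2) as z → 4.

1/12

Direct substitution gives 0/0.
Apply L'Hôpital: lim (1 - 1/(5 - z))/(48 - 12*z), still 0/0.
After 2 applications of L'Hôpital's rule the quotient is (-1/(5 - z)^2)/(-12); substituting z = 4 gives 1/12.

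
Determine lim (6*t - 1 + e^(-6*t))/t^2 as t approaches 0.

18

Direct substitution gives 0/0.
Apply L'Hôpital: lim (6 - 6*e^(-6*t))/(2*t), still 0/0.
After 2 applications of L'Hôpital's rule the quotient is (36*e^(-6*t))/(2); substituting t = 0 gives 18.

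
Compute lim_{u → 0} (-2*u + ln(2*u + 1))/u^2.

-2

Direct substitution gives 0/0.
Apply L'Hôpital: lim (-2 + 2/(2*u + 1))/(2*u), still 0/0.
After 2 applications of L'Hôpital's rule the quotient is (-4/(2*u + 1)^2)/(2); substituting u = 0 gives -2.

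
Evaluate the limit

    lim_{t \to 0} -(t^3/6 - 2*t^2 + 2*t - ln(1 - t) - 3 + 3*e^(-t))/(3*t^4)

-1/8

Substitution gives 0/0; apply L'Hôpital's rule 4 times.
After differentiating numerator and denominator 4 times the quotient is (3*e^(-t) + 6/(t - 1)^4)/(-72); at t = 0 this is -1/8.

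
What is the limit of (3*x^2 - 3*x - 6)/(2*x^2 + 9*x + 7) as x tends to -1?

-9/5

At x = -1 both the top and bottom vanish — a removable singularity. Factoring out (x + 1) from each leaves (3*x - 6)/(2*x + 7), which at x = -1 equals -9/5.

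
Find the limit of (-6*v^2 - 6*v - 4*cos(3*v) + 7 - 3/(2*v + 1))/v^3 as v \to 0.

24

Substitution gives 0/0; apply L'Hôpital's rule 3 times.
After differentiating numerator and denominator 3 times the quotient is (-108*sin(3*v) + 144/(2*v + 1)^4)/(6); at v = 0 this is 24.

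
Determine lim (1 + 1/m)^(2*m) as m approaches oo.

e^(2)

Write it as [(1 + 1/m)^m]^(2) · (1 + 1/m)^(0). The bracketed term tends to e^(1) and the second factor to 1, so the limit is e^(2).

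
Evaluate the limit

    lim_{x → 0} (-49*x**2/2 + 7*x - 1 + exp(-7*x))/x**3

Direct substitution gives 0/0.
Apply L'Hôpital: lim (-49*x + 7 - 7*e^(-7*x))/(3*x^2), still 0/0.
Apply L'Hôpital: lim (-49 + 49*e^(-7*x))/(6*x), still 0/0.
After 3 applications of L'Hôpital's rule the quotient is (-343*e^(-7*x))/(6); substituting x = 0 gives -343/6.

-343/6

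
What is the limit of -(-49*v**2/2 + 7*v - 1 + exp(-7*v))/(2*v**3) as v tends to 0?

Direct substitution gives 0/0.
Apply L'Hôpital: lim (-49*v + 7 - 7*e^(-7*v))/(-6*v^2), still 0/0.
Apply L'Hôpital: lim (-49 + 49*e^(-7*v))/(-12*v), still 0/0.
After 3 applications of L'Hôpital's rule the quotient is (-343*e^(-7*v))/(-12); substituting v = 0 gives 343/12.

343/12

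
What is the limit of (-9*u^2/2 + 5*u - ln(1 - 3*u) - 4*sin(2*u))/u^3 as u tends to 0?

43/3

Substitution gives 0/0; apply L'Hôpital's rule 3 times.
After differentiating numerator and denominator 3 times the quotient is (32*cos(2*u) - 54/(3*u - 1)^3)/(6); at u = 0 this is 43/3.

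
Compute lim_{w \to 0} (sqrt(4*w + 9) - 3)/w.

2/3

A 0/0 form; rationalise with √(9 + 4w) + √9. This collapses the numerator to 4w, leaving 4/(√(9 + 4w) + √9) → 4/(2√9) = 2/3.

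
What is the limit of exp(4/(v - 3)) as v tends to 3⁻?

As v → 3⁻, 4/(v - 3) → −∞, so e^(4/(v - 3)) → 0.

0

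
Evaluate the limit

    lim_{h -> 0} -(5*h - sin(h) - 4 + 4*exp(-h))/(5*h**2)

Substitution gives 0/0; apply L'Hôpital's rule 2 times.
After differentiating numerator and denominator 2 times the quotient is (sin(h) + 4*e^(-h))/(-10); at h = 0 this is -2/5.

-2/5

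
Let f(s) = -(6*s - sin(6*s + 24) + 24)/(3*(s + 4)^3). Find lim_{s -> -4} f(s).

Direct substitution gives 0/0.
Apply L'Hôpital: lim (6 - 6*cos(6*s + 24))/(-9*(s + 4)^2), still 0/0.
Apply L'Hôpital: lim (36*sin(6*s + 24))/(-18*s - 72), still 0/0.
After 3 applications of L'Hôpital's rule the quotient is (216*cos(6*s + 24))/(-18); substituting s = -4 gives -12.

-12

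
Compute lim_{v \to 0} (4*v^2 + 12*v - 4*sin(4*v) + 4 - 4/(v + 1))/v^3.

140/3

Substitution gives 0/0 (the numerator vanishes to order 3).
Expand each term to order v^3: the coefficient of v^3 in -4·sin(4v) is 128/3 and in -4·1/(1 + v) is 4.
Lower-order terms cancel with the polynomial part, so the numerator is (140/3)·v^3 + o(v^3), and the limit is (140/3)/(1) = 140/3.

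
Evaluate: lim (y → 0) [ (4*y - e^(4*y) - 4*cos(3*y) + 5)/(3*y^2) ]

Substitution gives 0/0; apply L'Hôpital's rule 2 times.
After differentiating numerator and denominator 2 times the quotient is (-16*e^(4*y) + 36*cos(3*y))/(6); at y = 0 this is 10/3.

10/3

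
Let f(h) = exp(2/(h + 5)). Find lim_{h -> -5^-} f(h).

0

As h → -5⁻, 2/(h + 5) → −∞, so e^(2/(h + 5)) → 0.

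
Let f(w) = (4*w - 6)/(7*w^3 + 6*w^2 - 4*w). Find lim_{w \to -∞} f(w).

0

The denominator has degree 3 and the numerator degree 1. Dividing numerator and denominator by w^3 sends every term to 0 except the leading denominator term, so the limit is 0.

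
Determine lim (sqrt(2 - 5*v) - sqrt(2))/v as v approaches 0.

A 0/0 form; rationalise with √(2 - 5v) + √2. This collapses the numerator to -5v, leaving -5/(√(2 - 5v) + √2) → -5/(2√2) = -5*√(2)/4.

-5*√(2)/4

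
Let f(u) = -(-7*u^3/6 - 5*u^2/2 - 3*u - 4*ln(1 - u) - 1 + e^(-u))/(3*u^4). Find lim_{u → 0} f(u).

Substitution gives 0/0; apply L'Hôpital's rule 4 times.
After differentiating numerator and denominator 4 times the quotient is (e^(-u) + 24/(u - 1)^4)/(-72); at u = 0 this is -25/72.

-25/72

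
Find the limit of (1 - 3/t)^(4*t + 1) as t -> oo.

e^(-12)

Let L be the limit and take ln: ln L = lim (4t + 1)·ln(1 - 3/t) = lim (4t + 1)·(-3/t + O(1/t²)) = -12.
Hence L = e^(-12).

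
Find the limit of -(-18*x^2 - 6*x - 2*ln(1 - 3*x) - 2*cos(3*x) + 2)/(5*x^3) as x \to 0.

Substitution gives 0/0; apply L'Hôpital's rule 3 times.
After differentiating numerator and denominator 3 times the quotient is (-54*sin(3*x) - 108/(3*x - 1)^3)/(-30); at x = 0 this is -18/5.

-18/5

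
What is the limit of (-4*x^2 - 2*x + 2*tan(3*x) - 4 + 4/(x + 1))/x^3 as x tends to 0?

14

Substitution gives 0/0; apply L'Hôpital's rule 3 times.
After differentiating numerator and denominator 3 times the quotient is (12*(9*(x + 1)^4*(3*tan(3*x)^2 + 1)/cos(3*x)^2 - 2)/(x + 1)^4)/(6); at x = 0 this is 14.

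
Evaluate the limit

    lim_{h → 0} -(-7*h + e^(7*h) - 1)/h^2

Direct substitution gives 0/0.
Apply L'Hôpital: lim (7*e^(7*h) - 7)/(-2*h), still 0/0.
After 2 applications of L'Hôpital's rule the quotient is (49*e^(7*h))/(-2); substituting h = 0 gives -49/2.

-49/2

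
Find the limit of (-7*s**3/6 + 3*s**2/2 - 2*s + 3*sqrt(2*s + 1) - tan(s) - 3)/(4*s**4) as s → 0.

Substitution gives 0/0 (the numerator vanishes to order 4).
Expand each term to order s^4: the coefficient of s^4 in −tan(s) is 0 and in 3·√(1 + 2s) is -15/8.
Lower-order terms cancel with the polynomial part, so the numerator is (-15/8)·s^4 + o(s^4), and the limit is (-15/8)/(4) = -15/32.

-15/32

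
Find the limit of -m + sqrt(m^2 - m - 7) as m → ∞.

-1/2

This has the form ∞ − ∞. Multiply and divide by the conjugate √(m^2 - m - 7) + m.
That gives (-m - 7) / (√(m^2 - m - 7) + m).
Divide numerator and denominator by m: the limit is -1/(2·1) = -1/2.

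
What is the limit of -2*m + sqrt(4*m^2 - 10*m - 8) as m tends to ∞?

-5/2

This has the form ∞ − ∞. Multiply and divide by the conjugate √(4*m^2 - 10*m - 8) + 2m.
That gives (-10m - 8) / (√(4*m^2 - 10*m - 8) + 2m).
Divide numerator and denominator by m: the limit is -10/(2·2) = -5/2.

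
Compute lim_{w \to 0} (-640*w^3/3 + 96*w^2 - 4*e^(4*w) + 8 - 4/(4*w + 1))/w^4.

-3200/3

Substitution gives 0/0 (the numerator vanishes to order 4).
Expand each term to order w^4: the coefficient of w^4 in -4·e^(4w) is -128/3 and in -4·1/(1 + 4w) is -1024.
Lower-order terms cancel with the polynomial part, so the numerator is (-3200/3)·w^4 + o(w^4), and the limit is (-3200/3)/(1) = -3200/3.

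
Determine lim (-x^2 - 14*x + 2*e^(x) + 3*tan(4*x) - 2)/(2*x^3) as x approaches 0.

193/6

Substitution gives 0/0 (the numerator vanishes to order 3).
Expand each term to order x^3: the coefficient of x^3 in 3·tan(4x) is 64 and in 2·e^(x) is 1/3.
Lower-order terms cancel with the polynomial part, so the numerator is (193/3)·x^3 + o(x^3), and the limit is (193/3)/(2) = 193/6.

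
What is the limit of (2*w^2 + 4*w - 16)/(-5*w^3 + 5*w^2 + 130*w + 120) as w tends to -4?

Direct substitution gives 0/0, so factor. Both numerator and denominator have (w + 4) as a factor.
After cancelling, the expression reduces to (2*w - 4)/(-5*w^2 + 25*w + 30).
Substituting w = -4 gives 2/25.

2/25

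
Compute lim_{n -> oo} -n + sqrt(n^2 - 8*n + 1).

This has the form ∞ − ∞. Multiply and divide by the conjugate √(n^2 - 8*n + 1) + n.
That gives (-8n + 1) / (√(n^2 - 8*n + 1) + n).
Divide numerator and denominator by n: the limit is -8/(2·1) = -4.

-4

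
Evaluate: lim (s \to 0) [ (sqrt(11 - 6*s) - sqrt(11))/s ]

-3*√(11)/11

Substitution gives 0/0. Multiply numerator and denominator by the conjugate √(11 - 6s) + √11.
The numerator becomes (11 - 6s) − 11 = -6s, so the expression simplifies to -6/(√(11 - 6s) + √11).
Letting s → 0 gives -6/(2√11) = -3*√(11)/11.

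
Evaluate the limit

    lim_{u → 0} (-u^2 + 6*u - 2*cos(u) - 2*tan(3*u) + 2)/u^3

-18

Substitution gives 0/0 (the numerator vanishes to order 3).
Expand each term to order u^3: the coefficient of u^3 in -2·cos(u) is 0 and in -2·tan(3u) is -18.
Lower-order terms cancel with the polynomial part, so the numerator is (-18)·u^3 + o(u^3), and the limit is (-18)/(1) = -18.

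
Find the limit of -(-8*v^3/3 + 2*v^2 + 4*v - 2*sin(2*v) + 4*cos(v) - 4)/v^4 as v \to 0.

Substitution gives 0/0 (the numerator vanishes to order 4).
Expand each term to order v^4: the coefficient of v^4 in -2·sin(2v) is 0 and in 4·cos(v) is 1/6.
Lower-order terms cancel with the polynomial part, so the numerator is (1/6)·v^4 + o(v^4), and the limit is (1/6)/(-1) = -1/6.

-1/6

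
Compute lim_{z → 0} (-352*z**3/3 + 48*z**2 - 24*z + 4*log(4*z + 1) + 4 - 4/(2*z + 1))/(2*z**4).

-160

Substitution gives 0/0 (the numerator vanishes to order 4).
Expand each term to order z^4: the coefficient of z^4 in 4·ln(1 + 4z) is -256 and in -4·1/(1 + 2z) is -64.
Lower-order terms cancel with the polynomial part, so the numerator is (-320)·z^4 + o(z^4), and the limit is (-320)/(2) = -160.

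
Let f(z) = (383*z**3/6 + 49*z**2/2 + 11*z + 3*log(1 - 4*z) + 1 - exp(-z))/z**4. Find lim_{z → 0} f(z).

-4609/24

Substitution gives 0/0; apply L'Hôpital's rule 4 times.
After differentiating numerator and denominator 4 times the quotient is (-e^(-z) - 4608/(4*z - 1)^4)/(24); at z = 0 this is -4609/24.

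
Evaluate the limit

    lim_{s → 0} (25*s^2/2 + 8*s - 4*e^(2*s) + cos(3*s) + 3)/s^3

Substitution gives 0/0 (the numerator vanishes to order 3).
Expand each term to order s^3: the coefficient of s^3 in cos(3s) is 0 and in -4·e^(2s) is -16/3.
Lower-order terms cancel with the polynomial part, so the numerator is (-16/3)·s^3 + o(s^3), and the limit is (-16/3)/(1) = -16/3.

-16/3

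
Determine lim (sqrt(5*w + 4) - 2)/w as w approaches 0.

5/4

A 0/0 form; rationalise with √(4 + 5w) + √4. This collapses the numerator to 5w, leaving 5/(√(4 + 5w) + √4) → 5/(2√4) = 5/4.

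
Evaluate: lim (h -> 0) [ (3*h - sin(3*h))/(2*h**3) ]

9/4

Direct substitution gives 0/0.
Apply L'Hôpital: lim (3 - 3*cos(3*h))/(6*h^2), still 0/0.
Apply L'Hôpital: lim (9*sin(3*h))/(12*h), still 0/0.
After 3 applications of L'Hôpital's rule the quotient is (27*cos(3*h))/(12); substituting h = 0 gives 9/4.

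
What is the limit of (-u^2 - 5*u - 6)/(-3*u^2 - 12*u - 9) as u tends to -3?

1/6

Direct substitution gives 0/0, so factor. Both numerator and denominator have (u + 3) as a factor.
After cancelling, the expression reduces to (-u - 2)/(-3*u - 3).
Substituting u = -3 gives 1/6.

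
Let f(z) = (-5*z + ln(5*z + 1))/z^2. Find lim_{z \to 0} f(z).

-25/2

Direct substitution gives 0/0.
Apply L'Hôpital: lim (-5 + 5/(5*z + 1))/(2*z), still 0/0.
After 2 applications of L'Hôpital's rule the quotient is (-25/(5*z + 1)^2)/(2); substituting z = 0 gives -25/2.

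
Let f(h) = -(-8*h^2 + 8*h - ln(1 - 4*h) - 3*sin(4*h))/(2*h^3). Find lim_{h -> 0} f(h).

-80/3

Substitution gives 0/0 (the numerator vanishes to order 3).
Expand each term to order h^3: the coefficient of h^3 in −ln(1 - 4h) is 64/3 and in -3·sin(4h) is 32.
Lower-order terms cancel with the polynomial part, so the numerator is (160/3)·h^3 + o(h^3), and the limit is (160/3)/(-2) = -80/3.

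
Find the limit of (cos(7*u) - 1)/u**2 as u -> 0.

Direct substitution gives 0/0.
Apply L'Hôpital: lim (-7*sin(7*u))/(2*u), still 0/0.
After 2 applications of L'Hôpital's rule the quotient is (-49*cos(7*u))/(2); substituting u = 0 gives -49/2.

-49/2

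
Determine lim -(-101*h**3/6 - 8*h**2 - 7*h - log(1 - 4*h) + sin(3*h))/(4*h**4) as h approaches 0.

Substitution gives 0/0; apply L'Hôpital's rule 4 times.
After differentiating numerator and denominator 4 times the quotient is (81*sin(3*h) + 1536/(4*h - 1)^4)/(-96); at h = 0 this is -16.

-16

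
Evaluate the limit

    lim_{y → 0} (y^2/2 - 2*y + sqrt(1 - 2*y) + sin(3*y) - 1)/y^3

Substitution gives 0/0; apply L'Hôpital's rule 3 times.
After differentiating numerator and denominator 3 times the quotient is (-27*cos(3*y) - 3/(1 - 2*y)^(5/2))/(6); at y = 0 this is -5.

-5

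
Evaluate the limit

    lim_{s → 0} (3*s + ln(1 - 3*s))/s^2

-9/2

Direct substitution gives 0/0.
Apply L'Hôpital: lim (3 - 3/(1 - 3*s))/(2*s), still 0/0.
After 2 applications of L'Hôpital's rule the quotient is (-9/(1 - 3*s)^2)/(2); substituting s = 0 gives -9/2.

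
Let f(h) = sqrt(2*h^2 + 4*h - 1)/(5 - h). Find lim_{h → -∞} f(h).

For large |h|, √(2*h^2 + 4*h - 1) ≈ √2·|h| and the denominator ≈ -h.
Since h → −∞, |h| = −h, giving −√2/(-1) = √(2).

√(2)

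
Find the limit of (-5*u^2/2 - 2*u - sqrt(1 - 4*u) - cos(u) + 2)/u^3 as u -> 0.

Substitution gives 0/0 (the numerator vanishes to order 3).
Expand each term to order u^3: the coefficient of u^3 in −√(1 - 4u) is 4 and in −cos(u) is 0.
Lower-order terms cancel with the polynomial part, so the numerator is (4)·u^3 + o(u^3), and the limit is (4)/(1) = 4.

4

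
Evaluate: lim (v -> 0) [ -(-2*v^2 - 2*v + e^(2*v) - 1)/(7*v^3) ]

Direct substitution gives 0/0.
Apply L'Hôpital: lim (-4*v + 2*e^(2*v) - 2)/(-21*v^2), still 0/0.
Apply L'Hôpital: lim (4*e^(2*v) - 4)/(-42*v), still 0/0.
After 3 applications of L'Hôpital's rule the quotient is (8*e^(2*v))/(-42); substituting v = 0 gives -4/21.

-4/21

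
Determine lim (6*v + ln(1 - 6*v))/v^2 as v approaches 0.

Direct substitution gives 0/0.
Apply L'Hôpital: lim (6 - 6/(1 - 6*v))/(2*v), still 0/0.
After 2 applications of L'Hôpital's rule the quotient is (-36/(1 - 6*v)^2)/(2); substituting v = 0 gives -18.

-18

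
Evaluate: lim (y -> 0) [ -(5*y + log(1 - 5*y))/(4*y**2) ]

25/8

Direct substitution gives 0/0.
Apply L'Hôpital: lim (5 - 5/(1 - 5*y))/(-8*y), still 0/0.
After 2 applications of L'Hôpital's rule the quotient is (-25/(1 - 5*y)^2)/(-8); substituting y = 0 gives 25/8.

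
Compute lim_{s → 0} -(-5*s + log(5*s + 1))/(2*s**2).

Direct substitution gives 0/0.
Apply L'Hôpital: lim (-5 + 5/(5*s + 1))/(-4*s), still 0/0.
After 2 applications of L'Hôpital's rule the quotient is (-25/(5*s + 1)^2)/(-4); substituting s = 0 gives 25/4.

25/4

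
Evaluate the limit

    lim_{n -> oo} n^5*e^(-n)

0

Write as n^5/e^{1n}, an ∞/∞ form.
Exponential growth dominates any polynomial, so repeated L'Hôpital (or the standard result) gives 0.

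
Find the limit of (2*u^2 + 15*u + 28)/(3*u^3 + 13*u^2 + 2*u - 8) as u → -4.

-1/42

At u = -4 both the top and bottom vanish — a removable singularity. Factoring out (u + 4) from each leaves (2*u + 7)/(3*u^2 + u - 2), which at u = -4 equals -1/42.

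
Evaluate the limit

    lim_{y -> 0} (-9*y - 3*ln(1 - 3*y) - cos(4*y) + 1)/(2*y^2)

43/4

Substitution gives 0/0 (the numerator vanishes to order 2).
Expand each term to order y^2: the coefficient of y^2 in -3·ln(1 - 3y) is 27/2 and in −cos(4y) is 8.
Lower-order terms cancel with the polynomial part, so the numerator is (43/2)·y^2 + o(y^2), and the limit is (43/2)/(2) = 43/4.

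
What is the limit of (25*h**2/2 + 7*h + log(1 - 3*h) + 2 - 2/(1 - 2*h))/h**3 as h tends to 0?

-25

Substitution gives 0/0 (the numerator vanishes to order 3).
Expand each term to order h^3: the coefficient of h^3 in -2·1/(1 - 2h) is -16 and in ln(1 - 3h) is -9.
Lower-order terms cancel with the polynomial part, so the numerator is (-25)·h^3 + o(h^3), and the limit is (-25)/(1) = -25.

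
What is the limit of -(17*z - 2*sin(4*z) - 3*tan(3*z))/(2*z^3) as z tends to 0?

17/6

Substitution gives 0/0 (the numerator vanishes to order 3).
Expand each term to order z^3: the coefficient of z^3 in -3·tan(3z) is -27 and in -2·sin(4z) is 64/3.
Lower-order terms cancel with the polynomial part, so the numerator is (-17/3)·z^3 + o(z^3), and the limit is (-17/3)/(-2) = 17/6.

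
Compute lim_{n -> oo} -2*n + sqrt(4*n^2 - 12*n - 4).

-3

This has the form ∞ − ∞. Multiply and divide by the conjugate √(4*n^2 - 12*n - 4) + 2n.
That gives (-12n - 4) / (√(4*n^2 - 12*n - 4) + 2n).
Divide numerator and denominator by n: the limit is -12/(2·2) = -3.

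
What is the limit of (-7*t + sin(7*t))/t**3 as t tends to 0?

-343/6

Direct substitution gives 0/0.
Apply L'Hôpital: lim (7*cos(7*t) - 7)/(3*t^2), still 0/0.
Apply L'Hôpital: lim (-49*sin(7*t))/(6*t), still 0/0.
After 3 applications of L'Hôpital's rule the quotient is (-343*cos(7*t))/(6); substituting t = 0 gives -343/6.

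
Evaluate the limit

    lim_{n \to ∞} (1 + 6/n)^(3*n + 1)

e^(18)

The base → 1 and the exponent → ∞: a 1^∞ form.
Take logarithms: (3n + 1)·ln(1 + 6/n). Since ln(1+u) ~ u for small u, this behaves like (3n)·(6/n) → 18.
So the limit is e^(18).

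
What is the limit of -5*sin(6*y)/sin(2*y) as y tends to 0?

Substitution gives 0/0.
Divide numerator and denominator by y: sin(6y)/y → 6 and sin(2y)/y → 2, so the limit is -5·6/2 = -15.

-15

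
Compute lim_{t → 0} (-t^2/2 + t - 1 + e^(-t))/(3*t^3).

Direct substitution gives 0/0.
Apply L'Hôpital: lim (-t + 1 - e^(-t))/(9*t^2), still 0/0.
Apply L'Hôpital: lim (-1 + e^(-t))/(18*t), still 0/0.
After 3 applications of L'Hôpital's rule the quotient is (-e^(-t))/(18); substituting t = 0 gives -1/18.

-1/18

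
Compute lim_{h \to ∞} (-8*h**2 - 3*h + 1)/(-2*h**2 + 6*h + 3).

4

Numerator and denominator both have degree 2.
Dividing every term by h^2, all lower-order terms vanish and the limit is the ratio of leading coefficients, -8/(-2) = 4.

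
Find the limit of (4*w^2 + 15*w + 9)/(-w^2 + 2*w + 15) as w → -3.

-9/8

At w = -3 both the top and bottom vanish — a removable singularity. Factoring out (w + 3) from each leaves (4*w + 3)/(5 - w), which at w = -3 equals -9/8.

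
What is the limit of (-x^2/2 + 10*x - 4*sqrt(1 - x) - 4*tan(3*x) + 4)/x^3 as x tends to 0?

Substitution gives 0/0; apply L'Hôpital's rule 3 times.
After differentiating numerator and denominator 3 times the quotient is (3*(576*(1 - x)^(5/2)*(cos(6*x) - 2)/(cos(6*x) + 1)^2 + 1)/(2*(1 - x)^(5/2)))/(6); at x = 0 this is -143/4.

-143/4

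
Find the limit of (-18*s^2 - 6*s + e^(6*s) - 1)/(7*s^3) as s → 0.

36/7

Direct substitution gives 0/0.
Apply L'Hôpital: lim (-36*s + 6*e^(6*s) - 6)/(21*s^2), still 0/0.
Apply L'Hôpital: lim (36*e^(6*s) - 36)/(42*s), still 0/0.
After 3 applications of L'Hôpital's rule the quotient is (216*e^(6*s))/(42); substituting s = 0 gives 36/7.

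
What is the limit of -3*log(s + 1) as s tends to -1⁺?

As s → -1⁺, s + 1 → 0⁺ and ln(s + 1) → −∞.
Multiplying by -3 gives ∞.

∞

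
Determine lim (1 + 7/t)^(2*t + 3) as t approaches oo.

Write it as [(1 + 7/t)^t]^(2) · (1 + 7/t)^(3). The bracketed term tends to e^(7) and the second factor to 1, so the limit is e^(14).

e^(14)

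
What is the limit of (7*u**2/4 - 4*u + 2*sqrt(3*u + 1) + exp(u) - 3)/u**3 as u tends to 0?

85/24

Substitution gives 0/0 (the numerator vanishes to order 3).
Expand each term to order u^3: the coefficient of u^3 in 2·√(1 + 3u) is 27/8 and in e^(u) is 1/6.
Lower-order terms cancel with the polynomial part, so the numerator is (85/24)·u^3 + o(u^3), and the limit is (85/24)/(1) = 85/24.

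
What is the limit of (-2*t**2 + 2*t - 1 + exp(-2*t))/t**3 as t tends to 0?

Direct substitution gives 0/0.
Apply L'Hôpital: lim (-4*t + 2 - 2*e^(-2*t))/(3*t^2), still 0/0.
Apply L'Hôpital: lim (-4 + 4*e^(-2*t))/(6*t), still 0/0.
After 3 applications of L'Hôpital's rule the quotient is (-8*e^(-2*t))/(6); substituting t = 0 gives -4/3.

-4/3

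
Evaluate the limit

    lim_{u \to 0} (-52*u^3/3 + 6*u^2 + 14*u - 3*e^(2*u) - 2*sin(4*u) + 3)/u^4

Substitution gives 0/0 (the numerator vanishes to order 4).
Expand each term to order u^4: the coefficient of u^4 in -2·sin(4u) is 0 and in -3·e^(2u) is -2.
Lower-order terms cancel with the polynomial part, so the numerator is (-2)·u^4 + o(u^4), and the limit is (-2)/(1) = -2.

-2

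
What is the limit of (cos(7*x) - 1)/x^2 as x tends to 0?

Direct substitution gives 0/0.
Apply L'Hôpital: lim (-7*sin(7*x))/(2*x), still 0/0.
After 2 applications of L'Hôpital's rule the quotient is (-49*cos(7*x))/(2); substituting x = 0 gives -49/2.

-49/2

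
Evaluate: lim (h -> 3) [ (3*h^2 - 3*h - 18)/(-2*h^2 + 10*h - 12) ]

-15/2

At h = 3 both the top and bottom vanish — a removable singularity. Factoring out (h - 3) from each leaves (3*h + 6)/(4 - 2*h), which at h = 3 equals -15/2.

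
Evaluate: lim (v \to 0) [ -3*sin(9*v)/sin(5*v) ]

Substitution gives 0/0.
Divide numerator and denominator by v: sin(9v)/v → 9 and sin(5v)/v → 5, so the limit is -3·9/5 = -27/5.

-27/5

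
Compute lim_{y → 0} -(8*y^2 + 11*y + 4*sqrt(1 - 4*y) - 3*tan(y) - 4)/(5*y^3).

Substitution gives 0/0 (the numerator vanishes to order 3).
Expand each term to order y^3: the coefficient of y^3 in 4·√(1 - 4y) is -16 and in -3·tan(y) is -1.
Lower-order terms cancel with the polynomial part, so the numerator is (-17)·y^3 + o(y^3), and the limit is (-17)/(-5) = 17/5.

17/5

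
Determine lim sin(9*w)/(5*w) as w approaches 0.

Substitution gives 0/0.
Write it as (9/5)·sin(9w)/(9w); since sin(u)/u → 1, the limit is 9/5.

9/5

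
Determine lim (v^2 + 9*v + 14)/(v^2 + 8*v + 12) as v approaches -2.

Direct substitution gives 0/0, so factor. Both numerator and denominator have (v + 2) as a factor.
After cancelling, the expression reduces to (v + 7)/(v + 6).
Substituting v = -2 gives 5/4.

5/4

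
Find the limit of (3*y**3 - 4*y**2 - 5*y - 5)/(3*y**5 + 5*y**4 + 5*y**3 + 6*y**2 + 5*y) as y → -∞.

The denominator has degree 5 and the numerator degree 3. Dividing numerator and denominator by y^5 sends every term to 0 except the leading denominator term, so the limit is 0.

0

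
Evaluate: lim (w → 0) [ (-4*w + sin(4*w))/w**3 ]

-32/3

Direct substitution gives 0/0.
Apply L'Hôpital: lim (4*cos(4*w) - 4)/(3*w^2), still 0/0.
Apply L'Hôpital: lim (-16*sin(4*w))/(6*w), still 0/0.
After 3 applications of L'Hôpital's rule the quotient is (-64*cos(4*w))/(6); substituting w = 0 gives -32/3.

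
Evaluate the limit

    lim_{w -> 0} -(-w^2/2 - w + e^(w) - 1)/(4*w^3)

-1/24

Direct substitution gives 0/0.
Apply L'Hôpital: lim (-w + e^(w) - 1)/(-12*w^2), still 0/0.
Apply L'Hôpital: lim (e^(w) - 1)/(-24*w), still 0/0.
After 3 applications of L'Hôpital's rule the quotient is (e^(w))/(-24); substituting w = 0 gives -1/24.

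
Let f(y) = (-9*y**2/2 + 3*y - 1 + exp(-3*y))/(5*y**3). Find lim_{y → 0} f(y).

Direct substitution gives 0/0.
Apply L'Hôpital: lim (-9*y + 3 - 3*e^(-3*y))/(15*y^2), still 0/0.
Apply L'Hôpital: lim (-9 + 9*e^(-3*y))/(30*y), still 0/0.
After 3 applications of L'Hôpital's rule the quotient is (-27*e^(-3*y))/(30); substituting y = 0 gives -9/10.

-9/10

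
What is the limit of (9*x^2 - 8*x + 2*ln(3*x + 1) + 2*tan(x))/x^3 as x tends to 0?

56/3

Substitution gives 0/0 (the numerator vanishes to order 3).
Expand each term to order x^3: the coefficient of x^3 in 2·ln(1 + 3x) is 18 and in 2·tan(x) is 2/3.
Lower-order terms cancel with the polynomial part, so the numerator is (56/3)·x^3 + o(x^3), and the limit is (56/3)/(1) = 56/3.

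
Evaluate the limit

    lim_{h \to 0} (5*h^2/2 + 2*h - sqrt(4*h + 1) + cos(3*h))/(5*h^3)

Substitution gives 0/0 (the numerator vanishes to order 3).
Expand each term to order h^3: the coefficient of h^3 in cos(3h) is 0 and in −√(1 + 4h) is -4.
Lower-order terms cancel with the polynomial part, so the numerator is (-4)·h^3 + o(h^3), and the limit is (-4)/(5) = -4/5.

-4/5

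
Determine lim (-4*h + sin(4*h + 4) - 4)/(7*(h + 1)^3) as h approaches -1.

-32/21

Direct substitution gives 0/0.
Apply L'Hôpital: lim (4*cos(4*h + 4) - 4)/(21*(h + 1)^2), still 0/0.
Apply L'Hôpital: lim (-16*sin(4*h + 4))/(42*h + 42), still 0/0.
After 3 applications of L'Hôpital's rule the quotient is (-64*cos(4*h + 4))/(42); substituting h = -1 gives -32/21.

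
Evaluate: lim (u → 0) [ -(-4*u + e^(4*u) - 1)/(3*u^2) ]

-8/3

Direct substitution gives 0/0.
Apply L'Hôpital: lim (4*e^(4*u) - 4)/(-6*u), still 0/0.
After 2 applications of L'Hôpital's rule the quotient is (16*e^(4*u))/(-6); substituting u = 0 gives -8/3.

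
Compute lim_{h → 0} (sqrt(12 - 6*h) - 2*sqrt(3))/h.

-√(3)/2

A 0/0 form; rationalise with √(12 - 6h) + √12. This collapses the numerator to -6h, leaving -6/(√(12 - 6h) + √12) → -6/(2√12) = -√(3)/2.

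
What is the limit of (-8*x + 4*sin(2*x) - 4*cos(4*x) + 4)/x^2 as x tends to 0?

Substitution gives 0/0; apply L'Hôpital's rule 2 times.
After differentiating numerator and denominator 2 times the quotient is (-16*sin(2*x) + 64*cos(4*x))/(2); at x = 0 this is 32.

32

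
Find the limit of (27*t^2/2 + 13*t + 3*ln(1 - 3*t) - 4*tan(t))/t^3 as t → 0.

-85/3

Substitution gives 0/0 (the numerator vanishes to order 3).
Expand each term to order t^3: the coefficient of t^3 in -4·tan(t) is -4/3 and in 3·ln(1 - 3t) is -27.
Lower-order terms cancel with the polynomial part, so the numerator is (-85/3)·t^3 + o(t^3), and the limit is (-85/3)/(1) = -85/3.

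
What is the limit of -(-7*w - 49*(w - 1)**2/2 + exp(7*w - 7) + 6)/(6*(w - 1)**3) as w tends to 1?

-343/36

Direct substitution gives 0/0.
Apply L'Hôpital: lim (-49*w + 7*e^(7*w - 7) + 42)/(-18*(w - 1)^2), still 0/0.
Apply L'Hôpital: lim (49*e^(7*w - 7) - 49)/(36 - 36*w), still 0/0.
After 3 applications of L'Hôpital's rule the quotient is (343*e^(7*w - 7))/(-36); substituting w = 1 gives -343/36.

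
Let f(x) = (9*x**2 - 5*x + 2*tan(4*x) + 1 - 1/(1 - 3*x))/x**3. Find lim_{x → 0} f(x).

47/3

Substitution gives 0/0; apply L'Hôpital's rule 3 times.
After differentiating numerator and denominator 3 times the quotient is (768*tan(4*x)^2/cos(4*x)^2 + 256/cos(4*x)^2 - 162/(3*x - 1)^4)/(6); at x = 0 this is 47/3.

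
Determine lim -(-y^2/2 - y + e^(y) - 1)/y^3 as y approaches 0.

Direct substitution gives 0/0.
Apply L'Hôpital: lim (-y + e^(y) - 1)/(-3*y^2), still 0/0.
Apply L'Hôpital: lim (e^(y) - 1)/(-6*y), still 0/0.
After 3 applications of L'Hôpital's rule the quotient is (e^(y))/(-6); substituting y = 0 gives -1/6.

-1/6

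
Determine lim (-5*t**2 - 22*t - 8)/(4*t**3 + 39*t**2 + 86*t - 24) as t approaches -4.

Direct substitution gives 0/0, so factor. Both numerator and denominator have (t + 4) as a factor.
After cancelling, the expression reduces to (-5*t - 2)/(4*t^2 + 23*t - 6).
Substituting t = -4 gives -9/17.

-9/17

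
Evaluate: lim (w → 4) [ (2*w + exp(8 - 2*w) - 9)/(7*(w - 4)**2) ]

Direct substitution gives 0/0.
Apply L'Hôpital: lim (2 - 2*e^(8 - 2*w))/(14*w - 56), still 0/0.
After 2 applications of L'Hôpital's rule the quotient is (4*e^(8 - 2*w))/(14); substituting w = 4 gives 2/7.

2/7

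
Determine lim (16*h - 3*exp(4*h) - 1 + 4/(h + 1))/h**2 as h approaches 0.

-20

Substitution gives 0/0; apply L'Hôpital's rule 2 times.
After differentiating numerator and denominator 2 times the quotient is (-48*e^(4*h) + 8/(h + 1)^3)/(2); at h = 0 this is -20.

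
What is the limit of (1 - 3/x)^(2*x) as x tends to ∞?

e^(-6)

Let L be the limit and take ln: ln L = lim (2x)·ln(1 - 3/x) = lim (2x)·(-3/x + O(1/x²)) = -6.
Hence L = e^(-6).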